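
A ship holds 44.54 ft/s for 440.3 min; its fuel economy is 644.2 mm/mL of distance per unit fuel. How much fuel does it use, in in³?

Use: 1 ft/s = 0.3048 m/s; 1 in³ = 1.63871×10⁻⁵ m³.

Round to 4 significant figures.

44.54 ft/s → 13.5758 m/s
440.3 min → 26418 s
d = v × t = 13.5758 × 26418 = 358645 m
644.2 mm/mL → 644200 m/m³
V = d / (distance per unit fuel) = 358645 / 644200 = 0.556729 m³
In in³: 0.556729 / 1.63871×10⁻⁵ = 33973.6 in³

3.397×10⁴ in³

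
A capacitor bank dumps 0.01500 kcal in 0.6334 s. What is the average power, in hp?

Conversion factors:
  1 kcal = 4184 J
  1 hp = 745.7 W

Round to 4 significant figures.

0.01500 kcal × 4184 → 62.76 J
P = E / t = 62.76 J / 0.6334 s = 99.0843 W
99.0843 W ÷ (745.7 W/hp) = 0.132874 hp

0.1329 hp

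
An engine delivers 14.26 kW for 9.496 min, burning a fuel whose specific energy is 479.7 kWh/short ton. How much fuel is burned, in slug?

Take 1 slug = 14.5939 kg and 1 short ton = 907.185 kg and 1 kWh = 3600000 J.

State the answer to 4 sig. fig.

14.26 kW → 14260 W
9.496 min → 569.76 s
E = P × t = 14260 × 569.76 = 8.12478×10⁶ J
479.7 kWh/short ton → 1.9036×10⁶ J/kg
m = E / e_s = 8.12478×10⁶ / 1.9036×10⁶ = 4.26811 kg
In slug: 4.26811 / 14.5939 = 0.292458 slug

0.2925 slug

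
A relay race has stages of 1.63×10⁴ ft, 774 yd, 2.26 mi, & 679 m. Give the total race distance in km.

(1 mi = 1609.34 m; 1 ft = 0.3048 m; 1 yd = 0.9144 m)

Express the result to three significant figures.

9.99 km

1.63×10⁴ ft × 0.3048 → 4968.24 m
774 yd × 0.9144 → 707.746 m
2.26 mi × 1609.34 → 3637.11 m
679 m (already m)
Combined: 4968.24 + 707.746 + 3637.11 + 679 = 9992.1 m
In km: 9992.1 / 1000 = 9.9921 km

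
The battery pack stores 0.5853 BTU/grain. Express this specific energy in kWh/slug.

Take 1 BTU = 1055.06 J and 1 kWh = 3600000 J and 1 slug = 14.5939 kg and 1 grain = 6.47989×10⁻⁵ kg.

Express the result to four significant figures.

38.63 kWh/slug

0.5853 BTU/grain × 1055.06 J/BTU ÷ 6.47989×10⁻⁵ kg/grain = 9.52989×10⁶ J/kg
9.52989×10⁶ J/kg ÷ 3600000 J/kWh × 14.5939 kg/slug = 38.6329 kWh/slug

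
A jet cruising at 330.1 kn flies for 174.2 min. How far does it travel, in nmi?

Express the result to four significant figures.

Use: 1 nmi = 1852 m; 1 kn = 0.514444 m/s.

958.4 nmi

330.1 kn × 0.514444 → 169.818 m/s
174.2 min × 60 → 10452 s
d = v × t = 169.818 m/s × 10452 s = 1.77494×10⁶ m
1.77494×10⁶ m ÷ (1852 m/nmi) = 958.391 nmi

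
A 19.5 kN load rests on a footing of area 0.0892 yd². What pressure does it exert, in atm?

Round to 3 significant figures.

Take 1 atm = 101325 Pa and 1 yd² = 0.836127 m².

2.58 atm

19.5 kN × 1000 → 19500 N
0.0892 yd² × 0.836127 → 0.0745825 m²
P = F / A = 19500 N / 0.0745825 m² = 261455 Pa
261455 Pa ÷ (101325 Pa/atm) = 2.58036 atm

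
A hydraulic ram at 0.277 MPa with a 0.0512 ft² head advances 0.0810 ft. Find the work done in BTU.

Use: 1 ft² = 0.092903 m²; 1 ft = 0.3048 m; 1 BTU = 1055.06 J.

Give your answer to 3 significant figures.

0.277 MPa → 277000 Pa
0.0512 ft² → 0.00475663 m²
F = P × A = 277000 × 0.00475663 = 1317.59 N
0.0810 ft → 0.0246888 m
W = F × d = 1317.59 × 0.0246888 = 32.5297 J
In BTU: 32.5297 / 1055.06 = 0.0308321 BTU

0.0308 BTU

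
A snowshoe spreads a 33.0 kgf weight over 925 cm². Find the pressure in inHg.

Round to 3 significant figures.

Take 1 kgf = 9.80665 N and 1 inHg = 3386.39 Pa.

1.03 inHg

33.0 kgf × 9.80665 → 323.619 N
925 cm² × 0.0001 → 0.0925 m²
P = F / A = 323.619 N / 0.0925 m² = 3498.58 Pa
3498.58 Pa ÷ (3386.39 Pa/inHg) = 1.03313 inHg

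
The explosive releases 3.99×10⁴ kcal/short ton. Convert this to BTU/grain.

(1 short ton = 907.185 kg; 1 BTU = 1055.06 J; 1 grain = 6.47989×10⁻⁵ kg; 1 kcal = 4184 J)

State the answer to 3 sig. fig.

0.0113 BTU/grain

3.99×10⁴ kcal/short ton × 4184 J/kcal ÷ 907.185 kg/short ton = 184022 J/kg
184022 J/kg ÷ 1055.06 J/BTU × 6.47989×10⁻⁵ kg/grain = 0.0113021 BTU/grain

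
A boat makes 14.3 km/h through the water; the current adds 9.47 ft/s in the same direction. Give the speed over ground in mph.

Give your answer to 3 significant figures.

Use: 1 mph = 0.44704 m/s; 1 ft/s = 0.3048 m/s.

14.3 km/h × (1/3.6) = 3.97222 m/s
9.47 ft/s × 0.3048 = 2.88646 m/s
Total: 3.97222 + 2.88646 = 6.85868 m/s
In mph: 6.85868 / 0.44704 = 15.3424 mph

15.3 mph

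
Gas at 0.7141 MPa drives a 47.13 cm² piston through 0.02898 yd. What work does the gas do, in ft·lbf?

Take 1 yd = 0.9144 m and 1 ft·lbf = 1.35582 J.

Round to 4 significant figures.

0.7141 MPa → 714100 Pa
47.13 cm² → 0.004713 m²
F = P × A = 714100 × 0.004713 = 3365.55 N
0.02898 yd → 0.0264993 m
W = F × d = 3365.55 × 0.0264993 = 89.1847 J
In ft·lbf: 89.1847 / 1.35582 = 65.7792 ft·lbf

65.78 ft·lbf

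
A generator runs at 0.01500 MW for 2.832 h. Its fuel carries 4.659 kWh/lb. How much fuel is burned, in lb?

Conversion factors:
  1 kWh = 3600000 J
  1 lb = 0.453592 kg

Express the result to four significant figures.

9.118 lb

0.01500 MW → 15000 W
2.832 h → 10195.2 s
E = P × t = 15000 × 10195.2 = 1.52928×10⁸ J
4.659 kWh/lb → 3.69768×10⁷ J/kg
m = E / e_s = 1.52928×10⁸ / 3.69768×10⁷ = 4.13578 kg
In lb: 4.13578 / 0.453592 = 9.11784 lb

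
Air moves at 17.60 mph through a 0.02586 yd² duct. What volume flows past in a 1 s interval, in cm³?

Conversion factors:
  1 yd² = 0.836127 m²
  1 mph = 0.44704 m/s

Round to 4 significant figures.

1.701×10⁵ cm³

17.60 mph × 0.44704 → 7.8679 m/s
0.02586 yd² × 0.836127 → 0.0216222 m²
V = v × A × t = 7.8679 m/s × 0.0216222 m² × 1 s = 0.170121 m³
0.170121 m³ ÷ (10⁻⁶ m³/cm³) = 170121 cm³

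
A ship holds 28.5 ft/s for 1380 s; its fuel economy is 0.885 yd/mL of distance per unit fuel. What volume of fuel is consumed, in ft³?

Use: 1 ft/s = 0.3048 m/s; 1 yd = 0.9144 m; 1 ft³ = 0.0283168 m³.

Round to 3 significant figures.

0.523 ft³

28.5 ft/s → 8.6868 m/s
d = v × t = 8.6868 × 1380 = 11987.8 m
0.885 yd/mL → 809244 m/m³
V = d / (distance per unit fuel) = 11987.8 / 809244 = 0.0148136 m³
In ft³: 0.0148136 / 0.0283168 = 0.523138 ft³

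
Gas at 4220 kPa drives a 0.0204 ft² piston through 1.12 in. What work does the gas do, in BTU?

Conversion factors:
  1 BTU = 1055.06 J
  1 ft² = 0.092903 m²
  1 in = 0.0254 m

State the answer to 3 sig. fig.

0.216 BTU

4220 kPa → 4.22×10⁶ Pa
0.0204 ft² → 0.00189522 m²
F = P × A = 4.22×10⁶ × 0.00189522 = 7997.83 N
1.12 in → 0.028448 m
W = F × d = 7997.83 × 0.028448 = 227.522 J
In BTU: 227.522 / 1055.06 = 0.215648 BTU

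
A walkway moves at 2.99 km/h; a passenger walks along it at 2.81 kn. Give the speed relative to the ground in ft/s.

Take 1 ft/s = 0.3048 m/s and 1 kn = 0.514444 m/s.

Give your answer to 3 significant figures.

7.47 ft/s

2.99 km/h × (1/3.6) = 0.830556 m/s
2.81 kn × 0.514444 = 1.44559 m/s
Combined: 0.830556 + 1.44559 = 2.27615 m/s
In ft/s: 2.27615 / 0.3048 = 7.46768 ft/s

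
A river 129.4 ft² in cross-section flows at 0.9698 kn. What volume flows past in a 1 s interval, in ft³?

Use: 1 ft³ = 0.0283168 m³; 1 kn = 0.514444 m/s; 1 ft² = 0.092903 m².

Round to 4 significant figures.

0.9698 kn × 0.514444 → 0.498908 m/s
129.4 ft² × 0.092903 → 12.0216 m²
V = v × A × t = 0.498908 m/s × 12.0216 m² × 1 s = 5.99767 m³
5.99767 m³ ÷ (0.0283168 m³/ft³) = 211.806 ft³

211.8 ft³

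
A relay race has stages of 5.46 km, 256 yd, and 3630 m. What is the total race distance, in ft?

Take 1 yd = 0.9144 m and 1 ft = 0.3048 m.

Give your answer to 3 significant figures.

3.06×10⁴ ft

5.46 km × 1000 → 5460 m
256 yd × 0.9144 → 234.086 m
3630 m (already m)
Sum: 5460 + 234.086 + 3630 = 9324.09 m
In ft: 9324.09 / 0.3048 = 30590.8 ft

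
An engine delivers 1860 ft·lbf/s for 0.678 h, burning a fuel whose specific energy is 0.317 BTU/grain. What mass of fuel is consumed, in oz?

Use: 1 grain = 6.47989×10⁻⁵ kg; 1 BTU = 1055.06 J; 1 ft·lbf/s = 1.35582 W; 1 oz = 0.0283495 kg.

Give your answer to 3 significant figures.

1860 ft·lbf/s → 2521.83 W
0.678 h → 2440.8 s
E = P × t = 2521.83 × 2440.8 = 6.15528×10⁶ J
0.317 BTU/grain → 5.16142×10⁶ J/kg
m = E / e_s = 6.15528×10⁶ / 5.16142×10⁶ = 1.19256 kg
In oz: 1.19256 / 0.0283495 = 42.0664 oz

42.1 oz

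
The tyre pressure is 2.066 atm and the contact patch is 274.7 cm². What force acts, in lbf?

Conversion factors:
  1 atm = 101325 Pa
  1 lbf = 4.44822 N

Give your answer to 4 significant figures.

1293 lbf

2.066 atm × 101325 = 209337 Pa
274.7 cm² × 0.0001 = 0.02747 m²
F = P × A = 209337 Pa × 0.02747 m² = 5750.49 N
5750.49 N ÷ (4.44822 N/lbf) = 1292.76 lbf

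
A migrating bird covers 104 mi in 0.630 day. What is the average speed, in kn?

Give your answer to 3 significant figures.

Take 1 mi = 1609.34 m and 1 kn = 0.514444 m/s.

104 mi × 1609.34 → 167371 m
0.630 day × 86400 → 54432 s
v = d / t = 167371 m / 54432 s = 3.07486 m/s
3.07486 m/s ÷ (0.514444 m/s/kn) = 5.97705 kn

5.98 kn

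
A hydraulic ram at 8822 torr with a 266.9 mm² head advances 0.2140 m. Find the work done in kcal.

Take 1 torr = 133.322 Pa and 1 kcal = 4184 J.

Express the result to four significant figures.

8822 torr → 1.17617×10⁶ Pa
266.9 mm² → 2.669×10⁻⁴ m²
F = P × A = 1.17617×10⁶ × 2.669×10⁻⁴ = 313.92 N
W = F × d = 313.92 × 0.214 = 67.1789 J
In kcal: 67.1789 / 4184 = 0.0160561 kcal

0.01606 kcal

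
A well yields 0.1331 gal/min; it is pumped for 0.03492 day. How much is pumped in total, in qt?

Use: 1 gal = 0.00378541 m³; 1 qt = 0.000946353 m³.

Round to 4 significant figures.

26.77 qt

0.1331 gal/min → 8.3973×10⁻⁶ m³/s
0.03492 day → 3017.09 s
V = Q × t = 8.3973×10⁻⁶ × 3017.09 = 0.0253354 m³
In qt: 0.0253354 / 0.000946353 = 26.7716 qt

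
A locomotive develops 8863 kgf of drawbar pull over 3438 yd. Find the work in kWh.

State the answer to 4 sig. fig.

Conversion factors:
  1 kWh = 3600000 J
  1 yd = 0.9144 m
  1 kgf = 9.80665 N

75.90 kWh

8863 kgf × 9.80665 → 86916.3 N
3438 yd × 0.9144 → 3143.71 m
W = F × d = 86916.3 N × 3143.71 m = 2.7324×10⁸ J
2.7324×10⁸ J ÷ (3600000 J/kWh) = 75.9 kWh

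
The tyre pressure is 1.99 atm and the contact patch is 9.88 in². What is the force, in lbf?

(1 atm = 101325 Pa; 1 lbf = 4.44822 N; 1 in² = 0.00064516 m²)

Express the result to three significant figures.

1.99 atm × 101325 → 201637 Pa
9.88 in² × 0.00064516 → 0.00637418 m²
F = P × A = 201637 Pa × 0.00637418 m² = 1285.27 N
1285.27 N ÷ (4.44822 N/lbf) = 288.94 lbf

289 lbf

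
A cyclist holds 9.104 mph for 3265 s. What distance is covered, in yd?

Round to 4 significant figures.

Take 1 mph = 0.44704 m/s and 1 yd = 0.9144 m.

9.104 mph × 0.44704 → 4.06985 m/s
d = v × t = 4.06985 m/s × 3265 s = 13288.1 m
13288.1 m ÷ (0.9144 m/yd) = 14532 yd

1.453×10⁴ yd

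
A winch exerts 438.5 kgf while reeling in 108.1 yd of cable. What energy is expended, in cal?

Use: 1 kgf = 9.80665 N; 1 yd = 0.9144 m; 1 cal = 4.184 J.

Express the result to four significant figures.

438.5 kgf × 9.80665 = 4300.22 N
108.1 yd × 0.9144 = 98.8466 m
W = F × d = 4300.22 N × 98.8466 m = 425062 J
425062 J ÷ (4.184 J/cal) = 101592 cal

1.016×10⁵ cal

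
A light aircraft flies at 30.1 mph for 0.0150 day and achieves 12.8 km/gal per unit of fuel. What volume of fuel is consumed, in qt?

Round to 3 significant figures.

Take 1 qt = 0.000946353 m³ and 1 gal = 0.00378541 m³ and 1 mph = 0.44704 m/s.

30.1 mph → 13.4559 m/s
0.0150 day → 1296 s
d = v × t = 13.4559 × 1296 = 17438.8 m
12.8 km/gal → 3.3814×10⁶ m/m³
V = d / (distance per unit fuel) = 17438.8 / 3.3814×10⁶ = 0.00515727 m³
In qt: 0.00515727 / 0.000946353 = 5.44963 qt

5.45 qt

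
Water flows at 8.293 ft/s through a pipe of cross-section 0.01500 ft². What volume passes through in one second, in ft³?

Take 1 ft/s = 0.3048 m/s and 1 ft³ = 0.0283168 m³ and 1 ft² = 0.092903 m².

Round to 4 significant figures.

8.293 ft/s × 0.3048 → 2.52771 m/s
0.01500 ft² × 0.092903 → 0.00139354 m²
V = v × A × t = 2.52771 m/s × 0.00139354 m² × 1 s = 0.00352246 m³
0.00352246 m³ ÷ (0.0283168 m³/ft³) = 0.124395 ft³

0.1244 ft³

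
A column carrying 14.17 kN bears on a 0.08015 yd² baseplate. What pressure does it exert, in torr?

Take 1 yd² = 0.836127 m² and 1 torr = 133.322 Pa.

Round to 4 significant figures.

14.17 kN × 1000 → 14170 N
0.08015 yd² × 0.836127 → 0.0670156 m²
P = F / A = 14170 N / 0.0670156 m² = 211443 Pa
211443 Pa ÷ (133.322 Pa/torr) = 1585.96 torr

1586 torr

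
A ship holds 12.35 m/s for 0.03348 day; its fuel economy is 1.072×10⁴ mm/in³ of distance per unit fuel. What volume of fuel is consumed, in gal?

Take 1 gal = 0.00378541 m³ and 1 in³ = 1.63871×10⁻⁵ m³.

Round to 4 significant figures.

14.43 gal

0.03348 day → 2892.67 s
d = v × t = 12.35 × 2892.67 = 35724.5 m
1.072×10⁴ mm/in³ → 654173 m/m³
V = d / (distance per unit fuel) = 35724.5 / 654173 = 0.0546102 m³
In gal: 0.0546102 / 0.00378541 = 14.4265 gal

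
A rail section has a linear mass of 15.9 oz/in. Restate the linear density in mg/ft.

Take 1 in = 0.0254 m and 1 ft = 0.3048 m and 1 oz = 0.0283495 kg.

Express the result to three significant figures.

5.41×10⁶ mg/ft

15.9 oz/in × 0.0283495 kg/oz ÷ 0.0254 m/in = 17.7463 kg/m
17.7463 kg/m ÷ 10⁻⁶ kg/mg × 0.3048 m/ft = 5.40907×10⁶ mg/ft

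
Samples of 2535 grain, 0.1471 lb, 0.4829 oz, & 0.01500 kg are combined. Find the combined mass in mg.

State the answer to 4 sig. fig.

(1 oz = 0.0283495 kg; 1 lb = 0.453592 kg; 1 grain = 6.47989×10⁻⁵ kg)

2.597×10⁵ mg

2535 grain × 6.47989×10⁻⁵ → 0.164265 kg
0.1471 lb × 0.453592 → 0.0667234 kg
0.4829 oz × 0.0283495 → 0.01369 kg
0.01500 kg (already kg)
Total: 0.164265 + 0.0667234 + 0.01369 + 0.015 = 0.259678 kg
In mg: 0.259678 / 10⁻⁶ = 259678 mg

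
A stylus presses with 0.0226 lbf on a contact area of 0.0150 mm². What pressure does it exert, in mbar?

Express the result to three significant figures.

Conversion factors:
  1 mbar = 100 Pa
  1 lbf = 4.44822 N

6.70×10⁴ mbar

0.0226 lbf × 4.44822 → 0.10053 N
0.0150 mm² × 10⁻⁶ → 1.5×10⁻⁸ m²
P = F / A = 0.10053 N / 1.5×10⁻⁸ m² = 6.702×10⁶ Pa
6.702×10⁶ Pa ÷ (100 Pa/mbar) = 67020 mbar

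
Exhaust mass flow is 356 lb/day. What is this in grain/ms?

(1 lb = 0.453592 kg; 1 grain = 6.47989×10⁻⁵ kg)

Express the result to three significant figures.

0.0288 grain/ms

356 lb/day × 0.453592 kg/lb ÷ 86400 s/day = 0.00186897 kg/s
0.00186897 kg/s ÷ 6.47989×10⁻⁵ kg/grain × 0.001 s/ms = 0.0288426 grain/ms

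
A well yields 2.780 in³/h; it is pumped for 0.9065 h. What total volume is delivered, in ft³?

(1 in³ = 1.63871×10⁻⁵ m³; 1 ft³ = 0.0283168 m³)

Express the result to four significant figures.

0.001458 ft³

2.780 in³/h → 1.26545×10⁻⁸ m³/s
0.9065 h → 3263.4 s
V = Q × t = 1.26545×10⁻⁸ × 3263.4 = 4.12967×10⁻⁵ m³
In ft³: 4.12967×10⁻⁵ / 0.0283168 = 0.00145838 ft³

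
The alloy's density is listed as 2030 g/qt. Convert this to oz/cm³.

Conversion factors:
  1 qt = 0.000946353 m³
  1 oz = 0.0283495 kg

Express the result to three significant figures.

0.0757 oz/cm³

2030 g/qt × 0.001 kg/g ÷ 0.000946353 m³/qt = 2145.08 kg/m³
2145.08 kg/m³ ÷ 0.0283495 kg/oz × 10⁻⁶ m³/cm³ = 0.0756655 oz/cm³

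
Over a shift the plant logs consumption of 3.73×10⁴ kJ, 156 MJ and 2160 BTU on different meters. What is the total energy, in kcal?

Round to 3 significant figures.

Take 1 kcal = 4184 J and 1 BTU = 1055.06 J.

4.67×10⁴ kcal

3.73×10⁴ kJ × 1000 = 3.73×10⁷ J
156 MJ × 1000000 = 1.56×10⁸ J
2160 BTU × 1055.06 = 2.27893×10⁶ J
Sum: 3.73×10⁷ + 1.56×10⁸ + 2.27893×10⁶ = 1.95579×10⁸ J
In kcal: 1.95579×10⁸ / 4184 = 46744.5 kcal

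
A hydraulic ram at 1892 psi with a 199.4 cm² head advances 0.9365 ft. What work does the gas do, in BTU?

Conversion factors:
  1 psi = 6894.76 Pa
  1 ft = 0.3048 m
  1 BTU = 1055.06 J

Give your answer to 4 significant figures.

1892 psi → 1.30449×10⁷ Pa
199.4 cm² → 0.01994 m²
F = P × A = 1.30449×10⁷ × 0.01994 = 260115 N
0.9365 ft → 0.285445 m
W = F × d = 260115 × 0.285445 = 74248.5 J
In BTU: 74248.5 / 1055.06 = 70.3737 BTU

70.37 BTU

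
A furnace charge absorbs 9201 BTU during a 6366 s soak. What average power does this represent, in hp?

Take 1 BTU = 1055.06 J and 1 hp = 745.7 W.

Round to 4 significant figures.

2.045 hp

9201 BTU × 1055.06 → 9.70761×10⁶ J
P = E / t = 9.70761×10⁶ J / 6366 s = 1524.92 W
1524.92 W ÷ (745.7 W/hp) = 2.04495 hp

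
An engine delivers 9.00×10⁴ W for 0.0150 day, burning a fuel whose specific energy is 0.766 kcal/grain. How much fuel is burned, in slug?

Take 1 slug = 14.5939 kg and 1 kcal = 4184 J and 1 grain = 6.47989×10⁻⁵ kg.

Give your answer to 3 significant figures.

0.162 slug

0.0150 day → 1296 s
E = P × t = 90000 × 1296 = 1.1664×10⁸ J
0.766 kcal/grain → 4.94599×10⁷ J/kg
m = E / e_s = 1.1664×10⁸ / 4.94599×10⁷ = 2.35827 kg
In slug: 2.35827 / 14.5939 = 0.161593 slug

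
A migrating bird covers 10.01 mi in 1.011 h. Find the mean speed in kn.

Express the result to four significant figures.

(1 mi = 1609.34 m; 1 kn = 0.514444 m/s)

8.604 kn

10.01 mi × 1609.34 = 16109.5 m
1.011 h × 3600 = 3639.6 s
v = d / t = 16109.5 m / 3639.6 s = 4.42617 m/s
4.42617 m/s ÷ (0.514444 m/s/kn) = 8.60379 kn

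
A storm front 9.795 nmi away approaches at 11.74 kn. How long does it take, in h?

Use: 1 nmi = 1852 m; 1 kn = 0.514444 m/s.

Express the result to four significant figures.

0.8343 h

9.795 nmi × 1852 → 18140.3 m
11.74 kn × 0.514444 → 6.03957 m/s
t = d / v = 18140.3 m / 6.03957 m/s = 3003.57 s
3003.57 s ÷ (3600 s/h) = 0.834325 h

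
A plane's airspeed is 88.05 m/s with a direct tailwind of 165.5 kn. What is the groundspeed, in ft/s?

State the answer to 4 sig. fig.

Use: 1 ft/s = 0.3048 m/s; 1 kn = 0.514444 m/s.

88.05 m/s (already m/s)
165.5 kn × 0.514444 = 85.1405 m/s
Sum: 88.05 + 85.1405 = 173.19 m/s
In ft/s: 173.19 / 0.3048 = 568.209 ft/s

568.2 ft/s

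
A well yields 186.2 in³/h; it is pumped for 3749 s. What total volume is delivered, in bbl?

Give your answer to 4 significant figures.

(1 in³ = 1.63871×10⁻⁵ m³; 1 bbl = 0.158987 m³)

0.01999 bbl

186.2 in³/h → 8.47577×10⁻⁷ m³/s
V = Q × t = 8.47577×10⁻⁷ × 3749 = 0.00317757 m³
In bbl: 0.00317757 / 0.158987 = 0.0199864 bbl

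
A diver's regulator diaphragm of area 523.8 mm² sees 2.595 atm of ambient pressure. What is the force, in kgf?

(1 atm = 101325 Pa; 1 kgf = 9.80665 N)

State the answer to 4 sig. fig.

14.04 kgf

2.595 atm × 101325 → 262938 Pa
523.8 mm² × 10⁻⁶ → 5.238×10⁻⁴ m²
F = P × A = 262938 Pa × 5.238×10⁻⁴ m² = 137.727 N
137.727 N ÷ (9.80665 N/kgf) = 14.0442 kgf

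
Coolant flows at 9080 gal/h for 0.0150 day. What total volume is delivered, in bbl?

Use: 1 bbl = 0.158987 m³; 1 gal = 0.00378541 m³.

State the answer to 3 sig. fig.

77.8 bbl

9080 gal/h → 0.00954765 m³/s
0.0150 day → 1296 s
V = Q × t = 0.00954765 × 1296 = 12.3738 m³
In bbl: 12.3738 / 0.158987 = 77.829 bbl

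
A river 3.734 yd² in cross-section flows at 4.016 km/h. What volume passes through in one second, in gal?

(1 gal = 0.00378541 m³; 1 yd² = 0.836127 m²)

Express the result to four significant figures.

920.1 gal

4.016 km/h × (1/3.6) = 1.11556 m/s
3.734 yd² × 0.836127 = 3.1221 m²
V = v × A × t = 1.11556 m/s × 3.1221 m² × 1 s = 3.48289 m³
3.48289 m³ ÷ (0.00378541 m³/gal) = 920.083 gal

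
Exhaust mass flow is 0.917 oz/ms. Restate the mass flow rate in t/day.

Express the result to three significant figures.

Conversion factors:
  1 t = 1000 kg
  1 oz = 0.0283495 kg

2250 t/day

0.917 oz/ms × 0.0283495 kg/oz ÷ 0.001 s/ms = 25.9965 kg/s
25.9965 kg/s ÷ 1000 kg/t × 86400 s/day = 2246.1 t/day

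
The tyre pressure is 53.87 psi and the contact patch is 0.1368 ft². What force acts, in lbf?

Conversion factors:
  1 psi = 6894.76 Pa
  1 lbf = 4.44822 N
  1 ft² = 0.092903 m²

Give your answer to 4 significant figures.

1061 lbf

53.87 psi × 6894.76 → 371421 Pa
0.1368 ft² × 0.092903 → 0.0127091 m²
F = P × A = 371421 Pa × 0.0127091 m² = 4720.43 N
4720.43 N ÷ (4.44822 N/lbf) = 1061.2 lbf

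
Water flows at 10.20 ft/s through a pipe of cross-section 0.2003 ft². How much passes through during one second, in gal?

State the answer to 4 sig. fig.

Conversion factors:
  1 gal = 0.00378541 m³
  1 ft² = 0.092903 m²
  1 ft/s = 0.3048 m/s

15.28 gal

10.20 ft/s × 0.3048 → 3.10896 m/s
0.2003 ft² × 0.092903 → 0.0186085 m²
V = v × A × t = 3.10896 m/s × 0.0186085 m² × 1 s = 0.0578531 m³
0.0578531 m³ ÷ (0.00378541 m³/gal) = 15.2832 gal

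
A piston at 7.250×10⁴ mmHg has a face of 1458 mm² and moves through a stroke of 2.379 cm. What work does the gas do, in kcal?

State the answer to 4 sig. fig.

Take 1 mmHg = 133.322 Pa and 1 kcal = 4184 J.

0.08013 kcal

7.250×10⁴ mmHg → 9.66584×10⁶ Pa
1458 mm² → 0.001458 m²
F = P × A = 9.66584×10⁶ × 0.001458 = 14092.8 N
2.379 cm → 0.02379 m
W = F × d = 14092.8 × 0.02379 = 335.268 J
In kcal: 335.268 / 4184 = 0.080131 kcal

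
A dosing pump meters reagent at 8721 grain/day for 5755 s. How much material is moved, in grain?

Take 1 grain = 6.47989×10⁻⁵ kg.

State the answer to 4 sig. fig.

8721 grain/day → 6.54064×10⁻⁶ kg/s
m = ṁ × t = 6.54064×10⁻⁶ × 5755 = 0.0376414 kg
In grain: 0.0376414 / 6.47989×10⁻⁵ = 580.896 grain

580.9 grain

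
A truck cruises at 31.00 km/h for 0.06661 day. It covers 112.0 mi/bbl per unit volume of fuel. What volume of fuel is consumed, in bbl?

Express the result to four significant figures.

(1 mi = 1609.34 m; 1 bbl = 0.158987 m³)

0.2749 bbl

31.00 km/h → 8.61111 m/s
0.06661 day → 5755.1 s
d = v × t = 8.61111 × 5755.1 = 49557.8 m
112.0 mi/bbl → 1.13372×10⁶ m/m³
V = d / (distance per unit fuel) = 49557.8 / 1.13372×10⁶ = 0.0437126 m³
In bbl: 0.0437126 / 0.158987 = 0.274944 bbl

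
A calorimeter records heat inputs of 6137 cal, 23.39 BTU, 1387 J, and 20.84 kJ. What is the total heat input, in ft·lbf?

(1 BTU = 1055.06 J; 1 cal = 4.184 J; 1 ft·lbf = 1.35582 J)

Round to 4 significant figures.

6137 cal × 4.184 = 25677.2 J
23.39 BTU × 1055.06 = 24677.9 J
1387 J (already J)
20.84 kJ × 1000 = 20840 J
Total: 25677.2 + 24677.9 + 1387 + 20840 = 72582.1 J
In ft·lbf: 72582.1 / 1.35582 = 53533.7 ft·lbf

5.353×10⁴ ft·lbf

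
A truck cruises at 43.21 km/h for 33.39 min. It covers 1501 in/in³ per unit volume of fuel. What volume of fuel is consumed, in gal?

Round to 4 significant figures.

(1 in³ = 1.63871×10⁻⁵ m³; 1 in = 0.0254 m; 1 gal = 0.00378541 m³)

2.730 gal

43.21 km/h → 12.0028 m/s
33.39 min → 2003.4 s
d = v × t = 12.0028 × 2003.4 = 24046.4 m
1501 in/in³ → 2.32655×10⁶ m/m³
V = d / (distance per unit fuel) = 24046.4 / 2.32655×10⁶ = 0.0103356 m³
In gal: 0.0103356 / 0.00378541 = 2.73038 gal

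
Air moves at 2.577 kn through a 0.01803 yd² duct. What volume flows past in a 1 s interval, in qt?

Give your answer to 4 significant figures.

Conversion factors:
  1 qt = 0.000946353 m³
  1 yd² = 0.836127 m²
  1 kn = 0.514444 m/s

21.12 qt

2.577 kn × 0.514444 = 1.32572 m/s
0.01803 yd² × 0.836127 = 0.0150754 m²
V = v × A × t = 1.32572 m/s × 0.0150754 m² × 1 s = 0.0199858 m³
0.0199858 m³ ÷ (0.000946353 m³/qt) = 21.1188 qt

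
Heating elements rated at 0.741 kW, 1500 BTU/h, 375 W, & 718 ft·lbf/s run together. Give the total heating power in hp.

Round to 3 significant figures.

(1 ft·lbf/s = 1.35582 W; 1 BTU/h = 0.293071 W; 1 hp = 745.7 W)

0.741 kW × 1000 = 741 W
1500 BTU/h × 0.293071 = 439.607 W
375 W (already W)
718 ft·lbf/s × 1.35582 = 973.479 W
Combined: 741 + 439.607 + 375 + 973.479 = 2529.09 W
In hp: 2529.09 / 745.7 = 3.39156 hp

3.39 hp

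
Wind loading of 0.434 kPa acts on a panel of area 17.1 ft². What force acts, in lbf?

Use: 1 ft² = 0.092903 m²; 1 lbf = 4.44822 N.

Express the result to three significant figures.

155 lbf

0.434 kPa × 1000 = 434 Pa
17.1 ft² × 0.092903 = 1.58864 m²
F = P × A = 434 Pa × 1.58864 m² = 689.47 N
689.47 N ÷ (4.44822 N/lbf) = 154.999 lbf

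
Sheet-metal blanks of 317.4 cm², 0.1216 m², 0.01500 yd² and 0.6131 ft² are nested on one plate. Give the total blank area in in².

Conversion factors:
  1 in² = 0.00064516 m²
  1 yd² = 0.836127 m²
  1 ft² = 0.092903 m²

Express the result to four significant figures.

345.4 in²

317.4 cm² × 0.0001 = 0.03174 m²
0.1216 m² (already m²)
0.01500 yd² × 0.836127 = 0.0125419 m²
0.6131 ft² × 0.092903 = 0.0569588 m²
Combined: 0.03174 + 0.1216 + 0.0125419 + 0.0569588 = 0.222841 m²
In in²: 0.222841 / 0.00064516 = 345.404 in²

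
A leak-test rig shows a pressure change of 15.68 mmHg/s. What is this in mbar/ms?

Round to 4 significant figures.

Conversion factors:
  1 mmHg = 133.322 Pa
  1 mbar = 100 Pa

0.02090 mbar/ms

15.68 mmHg/s × 133.322 Pa/mmHg = 2090.49 Pa/s
2090.49 Pa/s ÷ 100 Pa/mbar × 0.001 s/ms = 0.0209049 mbar/ms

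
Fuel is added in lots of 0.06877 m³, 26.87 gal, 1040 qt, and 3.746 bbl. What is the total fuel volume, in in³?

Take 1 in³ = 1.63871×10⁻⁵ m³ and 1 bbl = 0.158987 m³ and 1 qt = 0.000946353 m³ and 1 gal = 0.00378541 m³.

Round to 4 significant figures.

1.068×10⁵ in³

0.06877 m³ (already m³)
26.87 gal × 0.00378541 = 0.101714 m³
1040 qt × 0.000946353 = 0.984207 m³
3.746 bbl × 0.158987 = 0.595565 m³
Sum: 0.06877 + 0.101714 + 0.984207 + 0.595565 = 1.75026 m³
In in³: 1.75026 / 1.63871×10⁻⁵ = 106807 in³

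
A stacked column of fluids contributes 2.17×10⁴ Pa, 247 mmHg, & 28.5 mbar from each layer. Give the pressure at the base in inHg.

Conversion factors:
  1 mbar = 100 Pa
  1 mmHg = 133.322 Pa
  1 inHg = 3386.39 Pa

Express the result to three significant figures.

17.0 inHg

2.17×10⁴ Pa (already Pa)
247 mmHg × 133.322 = 32930.5 Pa
28.5 mbar × 100 = 2850 Pa
Combined: 21700 + 32930.5 + 2850 = 57480.5 Pa
In inHg: 57480.5 / 3386.39 = 16.974 inHg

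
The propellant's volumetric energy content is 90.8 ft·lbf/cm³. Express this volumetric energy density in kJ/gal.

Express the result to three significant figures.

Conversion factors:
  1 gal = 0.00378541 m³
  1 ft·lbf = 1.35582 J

466 kJ/gal

90.8 ft·lbf/cm³ × 1.35582 J/ft·lbf ÷ 10⁻⁶ m³/cm³ = 1.23108×10⁸ J/m³
1.23108×10⁸ J/m³ ÷ 1000 J/kJ × 0.00378541 m³/gal = 466.014 kJ/gal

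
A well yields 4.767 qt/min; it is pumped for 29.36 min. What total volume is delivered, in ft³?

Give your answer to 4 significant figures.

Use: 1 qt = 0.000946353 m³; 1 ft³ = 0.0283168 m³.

4.677 ft³

4.767 qt/min → 7.51877×10⁻⁵ m³/s
29.36 min → 1761.6 s
V = Q × t = 7.51877×10⁻⁵ × 1761.6 = 0.132451 m³
In ft³: 0.132451 / 0.0283168 = 4.67747 ft³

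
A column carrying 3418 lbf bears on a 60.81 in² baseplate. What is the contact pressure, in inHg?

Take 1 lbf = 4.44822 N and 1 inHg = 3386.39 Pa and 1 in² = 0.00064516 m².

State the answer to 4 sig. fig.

3418 lbf × 4.44822 = 15204 N
60.81 in² × 0.00064516 = 0.0392322 m²
P = F / A = 15204 N / 0.0392322 m² = 387539 Pa
387539 Pa ÷ (3386.39 Pa/inHg) = 114.44 inHg

114.4 inHg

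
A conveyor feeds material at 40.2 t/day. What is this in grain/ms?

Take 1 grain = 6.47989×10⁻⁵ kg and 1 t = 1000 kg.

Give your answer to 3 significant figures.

7.18 grain/ms

40.2 t/day × 1000 kg/t ÷ 86400 s/day = 0.465278 kg/s
0.465278 kg/s ÷ 6.47989×10⁻⁵ kg/grain × 0.001 s/ms = 7.18034 grain/ms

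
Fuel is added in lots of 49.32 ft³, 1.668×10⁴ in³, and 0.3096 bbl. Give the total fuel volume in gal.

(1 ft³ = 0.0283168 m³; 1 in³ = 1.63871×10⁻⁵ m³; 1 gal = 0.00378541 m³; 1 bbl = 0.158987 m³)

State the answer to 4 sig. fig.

454.1 gal

49.32 ft³ × 0.0283168 → 1.39658 m³
1.668×10⁴ in³ × 1.63871×10⁻⁵ → 0.273337 m³
0.3096 bbl × 0.158987 → 0.0492224 m³
Sum: 1.39658 + 0.273337 + 0.0492224 = 1.71914 m³
In gal: 1.71914 / 0.00378541 = 454.149 gal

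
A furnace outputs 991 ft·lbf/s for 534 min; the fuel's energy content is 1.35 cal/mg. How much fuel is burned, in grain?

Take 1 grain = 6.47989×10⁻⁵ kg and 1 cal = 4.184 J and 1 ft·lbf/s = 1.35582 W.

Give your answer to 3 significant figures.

1.18×10⁵ grain

991 ft·lbf/s → 1343.62 W
534 min → 32040 s
E = P × t = 1343.62 × 32040 = 4.30496×10⁷ J
1.35 cal/mg → 5.6484×10⁶ J/kg
m = E / e_s = 4.30496×10⁷ / 5.6484×10⁶ = 7.62156 kg
In grain: 7.62156 / 6.47989×10⁻⁵ = 117619 grain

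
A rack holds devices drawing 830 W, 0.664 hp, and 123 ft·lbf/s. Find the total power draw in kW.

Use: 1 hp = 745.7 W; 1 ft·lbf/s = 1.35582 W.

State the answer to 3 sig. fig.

830 W (already W)
0.664 hp × 745.7 → 495.145 W
123 ft·lbf/s × 1.35582 → 166.766 W
Combined: 830 + 495.145 + 166.766 = 1491.91 W
In kW: 1491.91 / 1000 = 1.49191 kW

1.49 kW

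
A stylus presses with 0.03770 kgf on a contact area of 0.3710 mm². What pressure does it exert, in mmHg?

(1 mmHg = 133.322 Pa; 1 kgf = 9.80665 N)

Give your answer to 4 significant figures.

0.03770 kgf × 9.80665 → 0.369711 N
0.3710 mm² × 10⁻⁶ → 3.71×10⁻⁷ m²
P = F / A = 0.369711 N / 3.71×10⁻⁷ m² = 996526 Pa
996526 Pa ÷ (133.322 Pa/mmHg) = 7474.58 mmHg

7475 mmHg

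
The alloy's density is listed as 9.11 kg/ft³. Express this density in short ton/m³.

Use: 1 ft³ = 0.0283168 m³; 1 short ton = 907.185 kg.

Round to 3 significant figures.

0.355 short ton/m³

9.11 kg/ft³ ÷ 0.0283168 m³/ft³ = 321.717 kg/m³
321.717 kg/m³ ÷ 907.185 kg/short ton = 0.354632 short ton/m³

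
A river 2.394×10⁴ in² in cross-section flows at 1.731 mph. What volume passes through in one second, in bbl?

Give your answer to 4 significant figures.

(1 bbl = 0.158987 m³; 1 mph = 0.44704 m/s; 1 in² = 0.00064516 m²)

75.17 bbl

1.731 mph × 0.44704 = 0.773826 m/s
2.394×10⁴ in² × 0.00064516 = 15.4451 m²
V = v × A × t = 0.773826 m/s × 15.4451 m² × 1 s = 11.9518 m³
11.9518 m³ ÷ (0.158987 m³/bbl) = 75.1747 bbl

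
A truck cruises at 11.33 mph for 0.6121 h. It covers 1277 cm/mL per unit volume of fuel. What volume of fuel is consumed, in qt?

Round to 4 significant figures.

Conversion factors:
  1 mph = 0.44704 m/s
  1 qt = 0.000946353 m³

11.33 mph → 5.06496 m/s
0.6121 h → 2203.56 s
d = v × t = 5.06496 × 2203.56 = 11160.9 m
1277 cm/mL → 1.277×10⁷ m/m³
V = d / (distance per unit fuel) = 11160.9 / 1.277×10⁷ = 8.73994×10⁻⁴ m³
In qt: 8.73994×10⁻⁴ / 0.000946353 = 0.923539 qt

0.9235 qt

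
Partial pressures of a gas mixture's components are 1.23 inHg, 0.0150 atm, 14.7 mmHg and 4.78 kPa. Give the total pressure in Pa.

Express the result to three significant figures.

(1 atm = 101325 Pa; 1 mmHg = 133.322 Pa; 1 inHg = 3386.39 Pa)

1.23 inHg × 3386.39 → 4165.26 Pa
0.0150 atm × 101325 → 1519.88 Pa
14.7 mmHg × 133.322 → 1959.83 Pa
4.78 kPa × 1000 → 4780 Pa
Sum: 4165.26 + 1519.88 + 1959.83 + 4780 = 12425 Pa

1.24×10⁴ Pa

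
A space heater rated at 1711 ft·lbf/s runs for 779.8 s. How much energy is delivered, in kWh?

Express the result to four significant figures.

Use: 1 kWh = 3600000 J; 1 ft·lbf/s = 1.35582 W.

0.5025 kWh

1711 ft·lbf/s × 1.35582 → 2319.81 W
E = P × t = 2319.81 W × 779.8 s = 1.80899×10⁶ J
1.80899×10⁶ J ÷ (3600000 J/kWh) = 0.502497 kWh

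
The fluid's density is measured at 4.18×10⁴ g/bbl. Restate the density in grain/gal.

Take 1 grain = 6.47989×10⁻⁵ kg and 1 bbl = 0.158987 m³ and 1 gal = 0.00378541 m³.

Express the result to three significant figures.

1.54×10⁴ grain/gal

4.18×10⁴ g/bbl × 0.001 kg/g ÷ 0.158987 m³/bbl = 262.915 kg/m³
262.915 kg/m³ ÷ 6.47989×10⁻⁵ kg/grain × 0.00378541 m³/gal = 15358.9 grain/gal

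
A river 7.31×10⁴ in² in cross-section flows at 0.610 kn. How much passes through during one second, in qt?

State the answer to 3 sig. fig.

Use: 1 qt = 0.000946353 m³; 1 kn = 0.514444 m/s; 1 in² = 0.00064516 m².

0.610 kn × 0.514444 → 0.313811 m/s
7.31×10⁴ in² × 0.00064516 → 47.1612 m²
V = v × A × t = 0.313811 m/s × 47.1612 m² × 1 s = 14.7997 m³
14.7997 m³ ÷ (0.000946353 m³/qt) = 15638.7 qt

1.56×10⁴ qt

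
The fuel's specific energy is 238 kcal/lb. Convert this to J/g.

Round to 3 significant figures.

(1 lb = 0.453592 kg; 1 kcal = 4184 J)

238 kcal/lb × 4184 J/kcal ÷ 0.453592 kg/lb = 2.19535×10⁶ J/kg
2.19535×10⁶ J/kg × 0.001 kg/g = 2195.35 J/g

2200 J/g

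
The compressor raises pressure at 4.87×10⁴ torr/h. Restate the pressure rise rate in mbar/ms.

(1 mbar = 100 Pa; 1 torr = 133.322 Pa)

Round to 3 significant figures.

4.87×10⁴ torr/h × 133.322 Pa/torr ÷ 3600 s/h = 1803.55 Pa/s
1803.55 Pa/s ÷ 100 Pa/mbar × 0.001 s/ms = 0.0180355 mbar/ms

0.0180 mbar/ms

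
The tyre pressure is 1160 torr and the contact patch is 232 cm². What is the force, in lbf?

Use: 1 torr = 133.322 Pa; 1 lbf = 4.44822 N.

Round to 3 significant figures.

1160 torr × 133.322 = 154654 Pa
232 cm² × 0.0001 = 0.0232 m²
F = P × A = 154654 Pa × 0.0232 m² = 3587.97 N
3587.97 N ÷ (4.44822 N/lbf) = 806.608 lbf

807 lbf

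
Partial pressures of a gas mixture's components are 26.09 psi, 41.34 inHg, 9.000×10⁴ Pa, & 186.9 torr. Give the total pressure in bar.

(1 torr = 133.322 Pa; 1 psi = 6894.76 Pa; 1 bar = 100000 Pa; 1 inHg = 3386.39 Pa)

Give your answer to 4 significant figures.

26.09 psi × 6894.76 = 179884 Pa
41.34 inHg × 3386.39 = 139993 Pa
9.000×10⁴ Pa (already Pa)
186.9 torr × 133.322 = 24917.9 Pa
Sum: 179884 + 139993 + 90000 + 24917.9 = 434795 Pa
In bar: 434795 / 100000 = 4.34795 bar

4.348 bar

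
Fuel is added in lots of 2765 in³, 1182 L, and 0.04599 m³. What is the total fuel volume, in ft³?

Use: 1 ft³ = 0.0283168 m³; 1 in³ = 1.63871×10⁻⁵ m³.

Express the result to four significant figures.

44.97 ft³

2765 in³ × 1.63871×10⁻⁵ = 0.0453103 m³
1182 L × 0.001 = 1.182 m³
0.04599 m³ (already m³)
Combined: 0.0453103 + 1.182 + 0.04599 = 1.2733 m³
In ft³: 1.2733 / 0.0283168 = 44.9662 ft³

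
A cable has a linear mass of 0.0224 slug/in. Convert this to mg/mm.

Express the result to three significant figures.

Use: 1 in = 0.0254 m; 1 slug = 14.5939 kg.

1.29×10⁴ mg/mm

0.0224 slug/in × 14.5939 kg/slug ÷ 0.0254 m/in = 12.8702 kg/m
12.8702 kg/m ÷ 10⁻⁶ kg/mg × 0.001 m/mm = 12870.2 mg/mm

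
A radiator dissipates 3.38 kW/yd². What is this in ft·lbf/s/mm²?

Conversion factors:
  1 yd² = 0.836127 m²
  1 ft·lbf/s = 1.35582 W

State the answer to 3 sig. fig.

0.00298 ft·lbf/s/mm²

3.38 kW/yd² × 1000 W/kW ÷ 0.836127 m²/yd² = 4042.45 W/m²
4042.45 W/m² ÷ 1.35582 W/ft·lbf/s × 10⁻⁶ m²/mm² = 0.00298155 ft·lbf/s/mm²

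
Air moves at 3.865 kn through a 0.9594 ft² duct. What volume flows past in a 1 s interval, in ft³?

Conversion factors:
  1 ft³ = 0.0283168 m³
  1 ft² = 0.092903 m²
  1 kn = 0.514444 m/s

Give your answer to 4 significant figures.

3.865 kn × 0.514444 = 1.98833 m/s
0.9594 ft² × 0.092903 = 0.0891311 m²
V = v × A × t = 1.98833 m/s × 0.0891311 m² × 1 s = 0.177222 m³
0.177222 m³ ÷ (0.0283168 m³/ft³) = 6.25855 ft³

6.259 ft³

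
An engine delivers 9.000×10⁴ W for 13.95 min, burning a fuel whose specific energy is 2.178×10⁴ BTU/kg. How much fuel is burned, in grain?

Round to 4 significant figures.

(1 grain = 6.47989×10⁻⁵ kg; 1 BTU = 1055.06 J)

13.95 min → 837 s
E = P × t = 90000 × 837 = 7.533×10⁷ J
2.178×10⁴ BTU/kg → 2.29792×10⁷ J/kg
m = E / e_s = 7.533×10⁷ / 2.29792×10⁷ = 3.27818 kg
In grain: 3.27818 / 6.47989×10⁻⁵ = 50590.1 grain

5.059×10⁴ grain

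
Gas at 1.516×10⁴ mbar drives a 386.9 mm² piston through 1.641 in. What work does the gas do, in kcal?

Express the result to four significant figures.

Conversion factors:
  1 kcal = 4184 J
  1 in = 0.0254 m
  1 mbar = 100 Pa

1.516×10⁴ mbar → 1.516×10⁶ Pa
386.9 mm² → 3.869×10⁻⁴ m²
F = P × A = 1.516×10⁶ × 3.869×10⁻⁴ = 586.54 N
1.641 in → 0.0416814 m
W = F × d = 586.54 × 0.0416814 = 24.4478 J
In kcal: 24.4478 / 4184 = 0.00584316 kcal

0.005843 kcal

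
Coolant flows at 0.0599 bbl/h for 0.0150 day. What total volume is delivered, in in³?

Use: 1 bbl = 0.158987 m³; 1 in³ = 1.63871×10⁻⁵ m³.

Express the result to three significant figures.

209 in³

0.0599 bbl/h → 2.64537×10⁻⁶ m³/s
0.0150 day → 1296 s
V = Q × t = 2.64537×10⁻⁶ × 1296 = 0.0034284 m³
In in³: 0.0034284 / 1.63871×10⁻⁵ = 209.213 in³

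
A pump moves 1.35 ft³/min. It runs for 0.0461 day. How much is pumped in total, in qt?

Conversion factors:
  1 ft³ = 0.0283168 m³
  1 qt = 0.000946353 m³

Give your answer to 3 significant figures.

1.35 ft³/min → 6.37128×10⁻⁴ m³/s
0.0461 day → 3983.04 s
V = Q × t = 6.37128×10⁻⁴ × 3983.04 = 2.53771 m³
In qt: 2.53771 / 0.000946353 = 2681.57 qt

2680 qt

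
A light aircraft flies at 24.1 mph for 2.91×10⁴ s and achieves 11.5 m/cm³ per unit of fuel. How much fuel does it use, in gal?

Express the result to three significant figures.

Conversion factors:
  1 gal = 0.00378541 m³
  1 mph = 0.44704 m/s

7.20 gal

24.1 mph → 10.7737 m/s
d = v × t = 10.7737 × 29100 = 313515 m
11.5 m/cm³ → 1.15×10⁷ m/m³
V = d / (distance per unit fuel) = 313515 / 1.15×10⁷ = 0.0272622 m³
In gal: 0.0272622 / 0.00378541 = 7.20191 gal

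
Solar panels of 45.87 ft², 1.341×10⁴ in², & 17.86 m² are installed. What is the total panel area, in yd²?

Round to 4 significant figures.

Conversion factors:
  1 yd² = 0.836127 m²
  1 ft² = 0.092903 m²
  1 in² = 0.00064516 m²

45.87 ft² × 0.092903 → 4.26146 m²
1.341×10⁴ in² × 0.00064516 → 8.6516 m²
17.86 m² (already m²)
Total: 4.26146 + 8.6516 + 17.86 = 30.7731 m²
In yd²: 30.7731 / 0.836127 = 36.8043 yd²

36.80 yd²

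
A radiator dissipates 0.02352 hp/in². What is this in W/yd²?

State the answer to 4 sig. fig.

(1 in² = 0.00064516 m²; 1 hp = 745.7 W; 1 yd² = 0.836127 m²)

2.273×10⁴ W/yd²

0.02352 hp/in² × 745.7 W/hp ÷ 0.00064516 m²/in² = 27185.3 W/m²
27185.3 W/m² × 0.836127 m²/yd² = 22730.4 W/yd²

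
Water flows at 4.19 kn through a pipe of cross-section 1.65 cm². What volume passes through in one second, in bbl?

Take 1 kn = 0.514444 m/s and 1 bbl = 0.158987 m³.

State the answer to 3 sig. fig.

4.19 kn × 0.514444 = 2.15552 m/s
1.65 cm² × 0.0001 = 1.65×10⁻⁴ m²
V = v × A × t = 2.15552 m/s × 1.65×10⁻⁴ m² × 1 s = 3.55661×10⁻⁴ m³
3.55661×10⁻⁴ m³ ÷ (0.158987 m³/bbl) = 0.00223704 bbl

0.00224 bbl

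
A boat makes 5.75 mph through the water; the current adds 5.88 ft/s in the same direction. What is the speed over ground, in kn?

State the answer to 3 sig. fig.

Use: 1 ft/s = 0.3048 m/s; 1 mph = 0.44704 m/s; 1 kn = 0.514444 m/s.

5.75 mph × 0.44704 → 2.57048 m/s
5.88 ft/s × 0.3048 → 1.79222 m/s
Total: 2.57048 + 1.79222 = 4.3627 m/s
In kn: 4.3627 / 0.514444 = 8.48042 kn

8.48 kn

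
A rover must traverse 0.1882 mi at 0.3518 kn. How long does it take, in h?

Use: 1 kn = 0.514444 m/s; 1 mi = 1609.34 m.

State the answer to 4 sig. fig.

0.4649 h

0.1882 mi × 1609.34 = 302.878 m
0.3518 kn × 0.514444 = 0.180981 m/s
t = d / v = 302.878 m / 0.180981 m/s = 1673.53 s
1673.53 s ÷ (3600 s/h) = 0.464869 h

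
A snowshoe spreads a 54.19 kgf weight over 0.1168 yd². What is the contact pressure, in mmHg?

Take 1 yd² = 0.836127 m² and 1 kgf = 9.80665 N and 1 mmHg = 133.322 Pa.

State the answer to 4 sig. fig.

54.19 kgf × 9.80665 → 531.422 N
0.1168 yd² × 0.836127 → 0.0976596 m²
P = F / A = 531.422 N / 0.0976596 m² = 5441.57 Pa
5441.57 Pa ÷ (133.322 Pa/mmHg) = 40.8152 mmHg

40.82 mmHg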